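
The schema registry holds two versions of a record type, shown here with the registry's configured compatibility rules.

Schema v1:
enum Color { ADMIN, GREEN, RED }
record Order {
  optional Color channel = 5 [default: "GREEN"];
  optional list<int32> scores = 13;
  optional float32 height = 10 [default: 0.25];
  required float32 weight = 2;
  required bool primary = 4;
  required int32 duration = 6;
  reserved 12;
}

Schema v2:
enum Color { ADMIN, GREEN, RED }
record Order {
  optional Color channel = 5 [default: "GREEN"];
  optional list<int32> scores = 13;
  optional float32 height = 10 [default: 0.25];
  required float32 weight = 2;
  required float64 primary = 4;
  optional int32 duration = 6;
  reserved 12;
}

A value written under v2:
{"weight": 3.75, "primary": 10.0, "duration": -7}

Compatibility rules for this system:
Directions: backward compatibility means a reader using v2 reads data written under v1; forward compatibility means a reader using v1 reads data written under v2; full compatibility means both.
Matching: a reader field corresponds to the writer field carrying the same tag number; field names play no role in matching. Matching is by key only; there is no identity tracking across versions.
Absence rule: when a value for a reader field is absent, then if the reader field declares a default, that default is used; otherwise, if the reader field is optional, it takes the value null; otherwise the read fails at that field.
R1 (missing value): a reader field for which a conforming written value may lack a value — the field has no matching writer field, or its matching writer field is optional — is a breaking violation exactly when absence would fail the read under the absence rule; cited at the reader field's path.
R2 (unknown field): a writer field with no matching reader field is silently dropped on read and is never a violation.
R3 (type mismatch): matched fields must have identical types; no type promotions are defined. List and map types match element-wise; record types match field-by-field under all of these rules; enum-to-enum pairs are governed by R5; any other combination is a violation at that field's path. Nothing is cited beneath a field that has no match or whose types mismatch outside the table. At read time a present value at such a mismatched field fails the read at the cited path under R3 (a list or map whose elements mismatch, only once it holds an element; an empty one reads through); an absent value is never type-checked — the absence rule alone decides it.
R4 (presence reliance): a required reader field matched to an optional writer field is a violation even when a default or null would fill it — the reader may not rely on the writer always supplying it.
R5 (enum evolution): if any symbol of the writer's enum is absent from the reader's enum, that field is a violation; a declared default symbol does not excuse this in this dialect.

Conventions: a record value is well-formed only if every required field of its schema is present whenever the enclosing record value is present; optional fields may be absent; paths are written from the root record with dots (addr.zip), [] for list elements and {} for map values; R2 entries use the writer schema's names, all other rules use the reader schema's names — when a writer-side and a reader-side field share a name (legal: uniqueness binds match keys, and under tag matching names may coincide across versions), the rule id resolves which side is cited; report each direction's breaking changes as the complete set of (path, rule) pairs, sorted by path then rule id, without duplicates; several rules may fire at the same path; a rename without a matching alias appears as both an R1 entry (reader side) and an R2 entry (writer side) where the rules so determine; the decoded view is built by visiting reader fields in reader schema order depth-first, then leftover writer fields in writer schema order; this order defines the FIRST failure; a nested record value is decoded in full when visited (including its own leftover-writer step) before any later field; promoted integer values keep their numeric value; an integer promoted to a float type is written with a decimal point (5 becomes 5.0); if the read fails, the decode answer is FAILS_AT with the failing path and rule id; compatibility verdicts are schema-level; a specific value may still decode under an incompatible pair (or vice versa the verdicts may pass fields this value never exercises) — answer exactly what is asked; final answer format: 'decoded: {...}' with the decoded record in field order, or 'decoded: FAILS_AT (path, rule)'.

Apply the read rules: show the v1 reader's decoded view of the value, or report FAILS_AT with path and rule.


decoded: FAILS_AT (primary, R3)

the writer's type comes first in each Order pair
migrating the Order value to v1:
  channel := "GREEN" (no value, default fills)
  scores := null (not supplied -> null)
  height := 0.25 (no value, default fills)
  weight := 3.75
  read fails at primary under R3
  => FAILS_AT (primary, R3)
remaining Order differences; none change what is asked:
  field duration in record Order: required changed to optional -> schema-level compatibility only; this Order value's decode is unchanged


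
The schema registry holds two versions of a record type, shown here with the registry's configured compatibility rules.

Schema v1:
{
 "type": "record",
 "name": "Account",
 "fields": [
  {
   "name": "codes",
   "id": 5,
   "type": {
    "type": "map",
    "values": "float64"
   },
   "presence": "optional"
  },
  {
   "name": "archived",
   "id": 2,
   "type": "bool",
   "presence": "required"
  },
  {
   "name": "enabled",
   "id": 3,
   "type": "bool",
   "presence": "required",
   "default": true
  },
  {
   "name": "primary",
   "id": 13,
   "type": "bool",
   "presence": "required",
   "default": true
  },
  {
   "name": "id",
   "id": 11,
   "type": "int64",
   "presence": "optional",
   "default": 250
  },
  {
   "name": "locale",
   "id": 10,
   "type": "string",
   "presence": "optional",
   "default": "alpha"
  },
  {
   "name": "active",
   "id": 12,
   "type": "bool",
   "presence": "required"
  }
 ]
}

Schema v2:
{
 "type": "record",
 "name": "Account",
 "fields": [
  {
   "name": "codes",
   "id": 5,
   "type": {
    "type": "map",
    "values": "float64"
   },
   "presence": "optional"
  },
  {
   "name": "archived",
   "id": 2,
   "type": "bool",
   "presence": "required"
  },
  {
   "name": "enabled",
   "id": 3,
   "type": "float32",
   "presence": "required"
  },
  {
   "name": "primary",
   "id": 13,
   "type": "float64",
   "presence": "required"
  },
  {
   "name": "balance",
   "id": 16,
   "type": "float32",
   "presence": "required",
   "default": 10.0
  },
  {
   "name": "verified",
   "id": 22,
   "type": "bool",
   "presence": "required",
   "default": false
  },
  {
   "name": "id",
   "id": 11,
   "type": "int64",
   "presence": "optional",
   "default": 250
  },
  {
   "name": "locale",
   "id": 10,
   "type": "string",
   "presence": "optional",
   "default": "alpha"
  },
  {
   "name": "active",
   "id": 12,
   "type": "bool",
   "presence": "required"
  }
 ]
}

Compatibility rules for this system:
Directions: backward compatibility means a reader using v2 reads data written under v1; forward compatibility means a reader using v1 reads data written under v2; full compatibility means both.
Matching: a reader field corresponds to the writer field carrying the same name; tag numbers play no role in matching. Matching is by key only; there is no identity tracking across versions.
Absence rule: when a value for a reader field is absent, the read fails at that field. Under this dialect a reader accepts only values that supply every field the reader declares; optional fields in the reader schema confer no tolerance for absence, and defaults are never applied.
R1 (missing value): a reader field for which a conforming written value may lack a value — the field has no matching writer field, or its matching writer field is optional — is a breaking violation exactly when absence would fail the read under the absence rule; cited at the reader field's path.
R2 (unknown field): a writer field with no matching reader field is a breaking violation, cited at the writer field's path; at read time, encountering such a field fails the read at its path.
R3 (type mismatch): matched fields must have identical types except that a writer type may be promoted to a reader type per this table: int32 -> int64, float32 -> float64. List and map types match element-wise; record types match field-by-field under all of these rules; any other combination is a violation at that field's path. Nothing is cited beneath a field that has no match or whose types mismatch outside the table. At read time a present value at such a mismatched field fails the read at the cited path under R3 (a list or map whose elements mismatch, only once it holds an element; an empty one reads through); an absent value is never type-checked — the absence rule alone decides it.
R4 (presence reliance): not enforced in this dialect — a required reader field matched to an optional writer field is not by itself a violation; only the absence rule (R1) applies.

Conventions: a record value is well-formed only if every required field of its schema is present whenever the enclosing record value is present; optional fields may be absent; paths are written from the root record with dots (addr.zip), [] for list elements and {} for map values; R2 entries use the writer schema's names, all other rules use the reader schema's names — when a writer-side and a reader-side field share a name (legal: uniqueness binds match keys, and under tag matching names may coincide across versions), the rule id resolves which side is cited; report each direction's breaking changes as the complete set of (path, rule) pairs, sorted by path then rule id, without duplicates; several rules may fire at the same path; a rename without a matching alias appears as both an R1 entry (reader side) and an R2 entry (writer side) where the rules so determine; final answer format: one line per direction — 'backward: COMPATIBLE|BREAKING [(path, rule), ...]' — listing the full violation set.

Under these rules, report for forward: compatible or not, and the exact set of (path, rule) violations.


in Account below, arrows point writer -> reader
forward for Account (reader v1, writer v2):
  writer optional, map<string, float64> -> map<string, float64>: reader codes maps from writer codes
  writer required, bool -> bool: reader archived maps from writer archived
  writer required, float32 -> bool: reader enabled maps from writer enabled
  writer required, float64 -> bool: reader primary maps from writer primary
  writer optional, int64 -> int64: reader id maps from writer id
  writer optional, string -> string: reader locale maps from writer locale
  writer required, bool -> bool: reader active maps from writer active
  writer balance: unknown to reader
  writer verified: unknown to reader
  violation R2 at balance
  violation R1 at codes
  violation R3 at enabled
  violation R1 at id
  violation R1 at locale
  violation R3 at primary
  violation R2 at verified
  => forward: BREAKING (7)

forward: BREAKING [(balance, R2), (codes, R1), (enabled, R3), (id, R1), (locale, R1), (primary, R3), (verified, R2)]


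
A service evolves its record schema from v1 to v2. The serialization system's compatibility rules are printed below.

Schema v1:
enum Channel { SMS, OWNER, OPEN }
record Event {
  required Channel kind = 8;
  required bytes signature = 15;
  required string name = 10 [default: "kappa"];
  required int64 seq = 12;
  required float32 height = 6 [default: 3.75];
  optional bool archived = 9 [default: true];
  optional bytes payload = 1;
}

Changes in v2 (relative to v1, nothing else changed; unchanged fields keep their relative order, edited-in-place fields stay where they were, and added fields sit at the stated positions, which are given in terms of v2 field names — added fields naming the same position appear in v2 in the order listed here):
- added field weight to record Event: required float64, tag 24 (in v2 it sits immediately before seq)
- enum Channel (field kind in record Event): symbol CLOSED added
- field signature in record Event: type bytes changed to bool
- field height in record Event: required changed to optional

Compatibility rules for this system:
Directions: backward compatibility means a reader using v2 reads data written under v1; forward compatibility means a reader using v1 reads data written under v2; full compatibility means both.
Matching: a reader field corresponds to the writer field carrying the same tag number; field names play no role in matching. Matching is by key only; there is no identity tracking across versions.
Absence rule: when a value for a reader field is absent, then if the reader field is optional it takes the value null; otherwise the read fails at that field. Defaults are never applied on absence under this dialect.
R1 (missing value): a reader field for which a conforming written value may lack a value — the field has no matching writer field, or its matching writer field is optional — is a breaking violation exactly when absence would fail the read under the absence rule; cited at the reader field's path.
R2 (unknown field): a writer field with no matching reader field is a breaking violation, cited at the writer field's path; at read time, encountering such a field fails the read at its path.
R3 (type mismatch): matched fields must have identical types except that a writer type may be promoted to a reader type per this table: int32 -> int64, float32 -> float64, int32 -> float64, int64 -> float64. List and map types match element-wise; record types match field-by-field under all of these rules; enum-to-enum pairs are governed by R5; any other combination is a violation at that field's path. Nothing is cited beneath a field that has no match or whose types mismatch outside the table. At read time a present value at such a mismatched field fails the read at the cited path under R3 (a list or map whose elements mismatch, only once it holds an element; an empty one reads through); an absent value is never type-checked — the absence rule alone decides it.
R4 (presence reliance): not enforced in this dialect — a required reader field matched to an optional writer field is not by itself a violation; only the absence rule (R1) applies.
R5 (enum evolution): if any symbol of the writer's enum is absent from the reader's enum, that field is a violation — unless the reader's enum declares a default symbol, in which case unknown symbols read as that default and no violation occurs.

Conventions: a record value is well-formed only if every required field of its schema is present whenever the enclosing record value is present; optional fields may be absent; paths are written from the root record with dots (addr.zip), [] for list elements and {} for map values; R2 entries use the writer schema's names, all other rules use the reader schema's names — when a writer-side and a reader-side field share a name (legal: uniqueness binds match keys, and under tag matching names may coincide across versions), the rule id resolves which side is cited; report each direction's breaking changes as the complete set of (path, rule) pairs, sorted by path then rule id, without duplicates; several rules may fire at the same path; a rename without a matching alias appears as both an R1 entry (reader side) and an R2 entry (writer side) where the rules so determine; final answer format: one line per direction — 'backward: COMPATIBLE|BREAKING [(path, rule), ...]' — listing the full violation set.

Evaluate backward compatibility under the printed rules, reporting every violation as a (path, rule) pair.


arrows below run writer -> reader for Event
backward pass over Event, reader schema v2, writer schema v1:
  kind: paired with writer kind (Channel -> Channel; writer required)
  signature: paired with writer signature (bytes -> bool; writer required)
  name: paired with writer name (string -> string; writer required)
  no writer field matches reader weight
  seq: paired with writer seq (int64 -> int64; writer required)
  height: paired with writer height (float32 -> float32; writer required)
  archived: paired with writer archived (bool -> bool; writer optional)
  payload: paired with writer payload (bytes -> bytes; writer optional)
  rule R3 violated at signature
  rule R1 violated at weight
  => backward verdict for Event: BREAKING, 2 violation(s)
remaining Event differences; none change what is asked:
  enum Channel (field kind in record Event): symbol CLOSED added -> its effect on Event is confined to the forward direction, not asked
  field height in record Event: required changed to optional -> its effect on Event is confined to the forward direction, not asked

backward: BREAKING [(signature, R3), (weight, R1)]


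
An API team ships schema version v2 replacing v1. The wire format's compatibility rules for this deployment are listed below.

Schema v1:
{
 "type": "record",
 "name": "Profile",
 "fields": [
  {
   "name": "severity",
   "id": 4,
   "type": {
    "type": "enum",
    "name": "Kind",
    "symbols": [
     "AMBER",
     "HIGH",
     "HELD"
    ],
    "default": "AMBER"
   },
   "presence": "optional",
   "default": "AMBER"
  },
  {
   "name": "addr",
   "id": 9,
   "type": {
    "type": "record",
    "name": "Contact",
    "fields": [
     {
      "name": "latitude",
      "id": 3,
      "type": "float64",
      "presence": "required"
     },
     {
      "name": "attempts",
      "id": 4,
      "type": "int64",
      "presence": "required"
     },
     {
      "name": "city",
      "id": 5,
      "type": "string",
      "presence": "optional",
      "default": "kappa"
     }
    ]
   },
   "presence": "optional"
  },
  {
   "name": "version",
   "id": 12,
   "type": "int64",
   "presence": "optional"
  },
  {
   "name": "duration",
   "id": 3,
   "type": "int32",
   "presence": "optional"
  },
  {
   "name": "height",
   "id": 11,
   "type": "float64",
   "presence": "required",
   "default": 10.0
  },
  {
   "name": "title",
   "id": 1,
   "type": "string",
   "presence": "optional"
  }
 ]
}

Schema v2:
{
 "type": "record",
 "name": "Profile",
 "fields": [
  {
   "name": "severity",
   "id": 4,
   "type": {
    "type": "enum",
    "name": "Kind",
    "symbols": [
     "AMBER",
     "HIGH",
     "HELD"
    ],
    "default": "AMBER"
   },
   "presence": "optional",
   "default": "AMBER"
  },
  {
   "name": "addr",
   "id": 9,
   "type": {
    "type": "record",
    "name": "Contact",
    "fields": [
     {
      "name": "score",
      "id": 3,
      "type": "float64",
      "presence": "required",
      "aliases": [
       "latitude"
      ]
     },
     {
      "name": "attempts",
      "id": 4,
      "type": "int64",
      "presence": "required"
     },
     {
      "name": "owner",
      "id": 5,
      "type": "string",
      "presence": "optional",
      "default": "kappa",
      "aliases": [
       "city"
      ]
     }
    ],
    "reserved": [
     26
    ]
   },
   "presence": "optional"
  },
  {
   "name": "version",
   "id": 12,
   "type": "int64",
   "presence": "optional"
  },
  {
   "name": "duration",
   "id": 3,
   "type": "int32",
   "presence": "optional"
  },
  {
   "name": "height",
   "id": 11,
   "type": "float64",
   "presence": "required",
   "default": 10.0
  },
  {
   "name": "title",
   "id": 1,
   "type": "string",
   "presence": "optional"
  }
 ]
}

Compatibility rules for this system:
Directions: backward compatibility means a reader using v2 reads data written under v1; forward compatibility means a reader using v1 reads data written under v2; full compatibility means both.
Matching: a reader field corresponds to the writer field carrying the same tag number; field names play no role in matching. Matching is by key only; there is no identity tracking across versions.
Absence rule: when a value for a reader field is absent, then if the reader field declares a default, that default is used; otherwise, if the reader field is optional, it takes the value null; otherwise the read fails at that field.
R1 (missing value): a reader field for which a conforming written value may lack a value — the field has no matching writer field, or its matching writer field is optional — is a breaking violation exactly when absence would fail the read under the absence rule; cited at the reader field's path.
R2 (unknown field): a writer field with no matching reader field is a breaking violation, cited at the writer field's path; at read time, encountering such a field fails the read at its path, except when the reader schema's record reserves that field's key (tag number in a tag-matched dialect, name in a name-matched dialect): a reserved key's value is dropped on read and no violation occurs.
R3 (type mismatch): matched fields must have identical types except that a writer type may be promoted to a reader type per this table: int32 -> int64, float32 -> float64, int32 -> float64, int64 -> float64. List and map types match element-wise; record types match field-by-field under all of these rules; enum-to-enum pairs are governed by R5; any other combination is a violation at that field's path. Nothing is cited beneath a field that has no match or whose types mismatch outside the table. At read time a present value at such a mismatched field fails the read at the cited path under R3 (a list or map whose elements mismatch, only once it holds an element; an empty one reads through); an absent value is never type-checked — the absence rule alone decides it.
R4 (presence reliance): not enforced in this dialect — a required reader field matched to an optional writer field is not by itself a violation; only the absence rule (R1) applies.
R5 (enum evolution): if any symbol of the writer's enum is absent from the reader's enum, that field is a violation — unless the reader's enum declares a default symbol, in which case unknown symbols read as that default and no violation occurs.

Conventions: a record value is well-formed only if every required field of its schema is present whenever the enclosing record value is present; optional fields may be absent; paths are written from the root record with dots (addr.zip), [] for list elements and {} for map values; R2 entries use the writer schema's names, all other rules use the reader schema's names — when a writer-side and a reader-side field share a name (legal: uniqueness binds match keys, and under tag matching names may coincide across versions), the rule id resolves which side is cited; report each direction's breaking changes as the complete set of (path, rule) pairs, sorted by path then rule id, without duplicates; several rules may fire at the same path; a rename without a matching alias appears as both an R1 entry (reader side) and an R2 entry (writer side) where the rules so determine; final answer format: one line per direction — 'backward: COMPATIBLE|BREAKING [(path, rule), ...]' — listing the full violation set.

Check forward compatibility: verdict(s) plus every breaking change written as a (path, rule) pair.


forward: COMPATIBLE []

in Profile below, arrows point writer -> reader
forward for Profile (reader v1, writer v2):
  severity: paired with writer severity (Kind -> Kind; writer optional)
  addr: paired with writer addr (Contact -> Contact; writer optional)
  version: paired with writer version (int64 -> int64; writer optional)
  duration: paired with writer duration (int32 -> int32; writer optional)
  height: paired with writer height (float64 -> float64; writer required)
  title: paired with writer title (string -> string; writer optional)
  addr.latitude: paired with writer addr.score (float64 -> float64; writer required)
  addr.attempts: paired with writer addr.attempts (int64 -> int64; writer required)
  addr.city: paired with writer addr.owner (string -> string; writer optional)
  => forward: COMPATIBLE
checking off the Profile differences that do not matter here:
  renamed field latitude to score in record Contact (alias latitude declared on the renamed field) -> triggers nothing under Profile's printed rules — same verdict
  renamed field city to owner in record Contact (alias city declared on the renamed field) -> triggers nothing under Profile's printed rules — same verdict


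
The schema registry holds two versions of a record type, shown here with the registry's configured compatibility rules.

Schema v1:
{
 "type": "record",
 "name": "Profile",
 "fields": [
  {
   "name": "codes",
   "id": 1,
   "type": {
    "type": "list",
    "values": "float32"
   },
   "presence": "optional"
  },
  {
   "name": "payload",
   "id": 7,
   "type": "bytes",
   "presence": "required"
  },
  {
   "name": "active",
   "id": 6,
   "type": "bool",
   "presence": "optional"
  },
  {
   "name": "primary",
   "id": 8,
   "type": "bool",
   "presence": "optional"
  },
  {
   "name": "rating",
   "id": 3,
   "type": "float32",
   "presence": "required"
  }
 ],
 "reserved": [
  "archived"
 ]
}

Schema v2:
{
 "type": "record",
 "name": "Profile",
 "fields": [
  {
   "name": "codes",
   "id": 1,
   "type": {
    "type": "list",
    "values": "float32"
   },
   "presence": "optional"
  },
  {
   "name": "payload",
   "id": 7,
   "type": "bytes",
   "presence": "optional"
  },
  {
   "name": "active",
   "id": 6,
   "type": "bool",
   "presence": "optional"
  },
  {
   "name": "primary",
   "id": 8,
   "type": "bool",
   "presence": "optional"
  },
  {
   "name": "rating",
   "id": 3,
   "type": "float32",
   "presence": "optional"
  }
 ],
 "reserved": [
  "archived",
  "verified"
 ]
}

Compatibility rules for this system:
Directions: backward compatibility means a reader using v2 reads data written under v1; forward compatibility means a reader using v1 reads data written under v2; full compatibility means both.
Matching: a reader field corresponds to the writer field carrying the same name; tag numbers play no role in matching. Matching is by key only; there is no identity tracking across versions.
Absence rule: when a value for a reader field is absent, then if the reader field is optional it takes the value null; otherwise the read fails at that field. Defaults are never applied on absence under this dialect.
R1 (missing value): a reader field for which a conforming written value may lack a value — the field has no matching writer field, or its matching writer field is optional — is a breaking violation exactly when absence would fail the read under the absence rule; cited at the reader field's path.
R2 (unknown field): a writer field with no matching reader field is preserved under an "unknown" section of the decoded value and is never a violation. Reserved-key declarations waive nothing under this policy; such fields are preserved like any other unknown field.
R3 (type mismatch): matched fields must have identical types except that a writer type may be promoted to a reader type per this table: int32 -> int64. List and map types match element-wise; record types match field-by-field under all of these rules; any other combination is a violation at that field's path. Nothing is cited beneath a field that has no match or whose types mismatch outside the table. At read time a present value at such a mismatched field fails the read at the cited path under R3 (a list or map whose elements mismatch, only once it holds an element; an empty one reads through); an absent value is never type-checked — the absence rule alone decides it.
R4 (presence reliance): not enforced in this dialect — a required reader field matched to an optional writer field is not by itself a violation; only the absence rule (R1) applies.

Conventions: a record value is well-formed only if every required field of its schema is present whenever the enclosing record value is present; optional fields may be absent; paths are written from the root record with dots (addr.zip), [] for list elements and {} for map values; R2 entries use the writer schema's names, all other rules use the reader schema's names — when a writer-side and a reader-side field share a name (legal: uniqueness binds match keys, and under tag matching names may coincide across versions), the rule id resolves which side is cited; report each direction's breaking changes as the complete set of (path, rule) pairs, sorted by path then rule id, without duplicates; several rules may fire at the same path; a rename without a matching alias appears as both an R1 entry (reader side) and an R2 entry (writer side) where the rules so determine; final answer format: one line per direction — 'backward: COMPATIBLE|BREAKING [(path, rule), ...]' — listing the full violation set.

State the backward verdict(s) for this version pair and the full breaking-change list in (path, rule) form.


backward: COMPATIBLE []

each type pair in Profile: writer, then reader
backward pass over Profile, reader schema v2, writer schema v1:
  list<float32> -> list<float32>, writer optional: codes aligns to codes
  bytes -> bytes, writer required: payload aligns to payload
  bool -> bool, writer optional: active aligns to active
  bool -> bool, writer optional: primary aligns to primary
  float32 -> float32, writer required: rating aligns to rating
  => backward verdict for Profile: COMPATIBLE, no violations
the other Profile changes do not affect what is asked:
  field payload in record Profile: required changed to optional -> its effect on Profile is confined to the forward direction, not asked
  field rating in record Profile: required changed to optional -> its effect on Profile is confined to the forward direction, not asked


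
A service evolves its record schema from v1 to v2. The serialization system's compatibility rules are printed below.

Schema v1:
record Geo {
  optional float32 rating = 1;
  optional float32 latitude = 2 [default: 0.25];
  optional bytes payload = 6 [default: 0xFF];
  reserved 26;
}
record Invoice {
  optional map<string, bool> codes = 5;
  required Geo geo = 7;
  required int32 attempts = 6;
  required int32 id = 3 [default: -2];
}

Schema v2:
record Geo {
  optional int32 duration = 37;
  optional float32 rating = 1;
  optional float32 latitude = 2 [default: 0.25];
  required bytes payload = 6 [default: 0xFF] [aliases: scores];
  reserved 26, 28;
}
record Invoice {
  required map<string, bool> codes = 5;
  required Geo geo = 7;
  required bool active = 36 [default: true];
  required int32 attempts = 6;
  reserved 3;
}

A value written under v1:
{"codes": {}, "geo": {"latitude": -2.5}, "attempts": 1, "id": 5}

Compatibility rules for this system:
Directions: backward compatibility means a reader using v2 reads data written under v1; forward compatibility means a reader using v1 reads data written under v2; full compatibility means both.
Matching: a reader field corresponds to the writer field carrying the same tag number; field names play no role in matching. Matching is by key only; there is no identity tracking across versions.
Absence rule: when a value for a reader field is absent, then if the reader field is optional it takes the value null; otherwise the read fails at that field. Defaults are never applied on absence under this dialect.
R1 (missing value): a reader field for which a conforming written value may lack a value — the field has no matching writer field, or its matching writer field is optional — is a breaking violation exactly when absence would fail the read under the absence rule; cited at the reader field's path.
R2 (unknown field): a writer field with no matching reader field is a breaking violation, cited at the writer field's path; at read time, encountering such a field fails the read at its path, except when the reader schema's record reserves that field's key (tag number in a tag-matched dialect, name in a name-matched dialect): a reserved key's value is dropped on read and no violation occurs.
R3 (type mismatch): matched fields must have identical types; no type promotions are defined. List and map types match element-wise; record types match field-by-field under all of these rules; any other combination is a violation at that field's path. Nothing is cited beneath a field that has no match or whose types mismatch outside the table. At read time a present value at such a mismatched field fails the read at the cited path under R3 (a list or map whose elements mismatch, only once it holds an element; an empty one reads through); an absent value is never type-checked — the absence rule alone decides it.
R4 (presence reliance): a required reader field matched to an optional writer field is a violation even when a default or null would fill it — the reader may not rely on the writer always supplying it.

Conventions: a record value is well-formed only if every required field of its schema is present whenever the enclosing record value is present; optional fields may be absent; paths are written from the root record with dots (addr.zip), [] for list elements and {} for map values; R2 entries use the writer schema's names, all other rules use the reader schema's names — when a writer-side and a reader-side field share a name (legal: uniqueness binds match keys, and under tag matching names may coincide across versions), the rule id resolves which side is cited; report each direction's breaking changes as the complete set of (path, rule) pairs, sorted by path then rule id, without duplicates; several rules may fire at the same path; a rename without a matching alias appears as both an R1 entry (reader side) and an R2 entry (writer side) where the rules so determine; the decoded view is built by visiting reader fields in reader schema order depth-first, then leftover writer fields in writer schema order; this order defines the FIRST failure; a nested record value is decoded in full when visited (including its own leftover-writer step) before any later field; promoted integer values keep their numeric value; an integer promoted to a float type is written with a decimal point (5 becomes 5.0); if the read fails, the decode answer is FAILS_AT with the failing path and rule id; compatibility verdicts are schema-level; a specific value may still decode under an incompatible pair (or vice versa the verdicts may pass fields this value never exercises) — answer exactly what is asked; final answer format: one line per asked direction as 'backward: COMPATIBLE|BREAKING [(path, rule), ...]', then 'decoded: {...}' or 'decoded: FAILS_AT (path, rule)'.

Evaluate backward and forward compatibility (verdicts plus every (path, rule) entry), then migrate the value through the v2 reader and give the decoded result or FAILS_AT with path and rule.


arrows below run writer -> reader for Invoice
backward for Invoice (reader v2, writer v1):
  codes: paired with writer codes (map<string, bool> -> map<string, bool>; writer optional)
  geo: paired with writer geo (Geo -> Geo; writer required)
  active: no writer match
  attempts: paired with writer attempts (int32 -> int32; writer required)
  id (writer side), unknown to reader
  geo.duration: no writer match
  geo.rating: paired with writer geo.rating (float32 -> float32; writer optional)
  geo.latitude: paired with writer geo.latitude (float32 -> float32; writer optional)
  geo.payload: paired with writer geo.payload (bytes -> bytes; writer optional)
  R1 fires at active
  R1 fires at codes
  R4 fires at codes
  R1 fires at geo.payload
  R4 fires at geo.payload
  backward on Invoice therefore BREAKING (5)
forward for Invoice (reader v1, writer v2):
  codes: paired with writer codes (map<string, bool> -> map<string, bool>; writer required)
  geo: paired with writer geo (Geo -> Geo; writer required)
  attempts: paired with writer attempts (int32 -> int32; writer required)
  id: no writer match
  active (writer side), unknown to reader
  geo.rating: paired with writer geo.rating (float32 -> float32; writer optional)
  geo.latitude: paired with writer geo.latitude (float32 -> float32; writer optional)
  geo.payload: paired with writer geo.payload (bytes -> bytes; writer required)
  geo.duration (writer side), unknown to reader
  R2 fires at active
  R2 fires at geo.duration
  R1 fires at id
  forward on Invoice therefore BREAKING (3)
decoding the Invoice value with the v2 reader:
  codes := {}
  geo.duration := null (missing; optional => null)
  geo.rating := null (missing; optional => null)
  geo.latitude := -2.5
  read fails at geo.payload under R1 (no fill)
  => FAILS_AT (geo.payload, R1)

backward: BREAKING [(active, R1), (codes, R1), (codes, R4), (geo.payload, R1), (geo.payload, R4)]; forward: BREAKING [(active, R2), (geo.duration, R2), (id, R1)]; decoded: FAILS_AT (geo.payload, R1)


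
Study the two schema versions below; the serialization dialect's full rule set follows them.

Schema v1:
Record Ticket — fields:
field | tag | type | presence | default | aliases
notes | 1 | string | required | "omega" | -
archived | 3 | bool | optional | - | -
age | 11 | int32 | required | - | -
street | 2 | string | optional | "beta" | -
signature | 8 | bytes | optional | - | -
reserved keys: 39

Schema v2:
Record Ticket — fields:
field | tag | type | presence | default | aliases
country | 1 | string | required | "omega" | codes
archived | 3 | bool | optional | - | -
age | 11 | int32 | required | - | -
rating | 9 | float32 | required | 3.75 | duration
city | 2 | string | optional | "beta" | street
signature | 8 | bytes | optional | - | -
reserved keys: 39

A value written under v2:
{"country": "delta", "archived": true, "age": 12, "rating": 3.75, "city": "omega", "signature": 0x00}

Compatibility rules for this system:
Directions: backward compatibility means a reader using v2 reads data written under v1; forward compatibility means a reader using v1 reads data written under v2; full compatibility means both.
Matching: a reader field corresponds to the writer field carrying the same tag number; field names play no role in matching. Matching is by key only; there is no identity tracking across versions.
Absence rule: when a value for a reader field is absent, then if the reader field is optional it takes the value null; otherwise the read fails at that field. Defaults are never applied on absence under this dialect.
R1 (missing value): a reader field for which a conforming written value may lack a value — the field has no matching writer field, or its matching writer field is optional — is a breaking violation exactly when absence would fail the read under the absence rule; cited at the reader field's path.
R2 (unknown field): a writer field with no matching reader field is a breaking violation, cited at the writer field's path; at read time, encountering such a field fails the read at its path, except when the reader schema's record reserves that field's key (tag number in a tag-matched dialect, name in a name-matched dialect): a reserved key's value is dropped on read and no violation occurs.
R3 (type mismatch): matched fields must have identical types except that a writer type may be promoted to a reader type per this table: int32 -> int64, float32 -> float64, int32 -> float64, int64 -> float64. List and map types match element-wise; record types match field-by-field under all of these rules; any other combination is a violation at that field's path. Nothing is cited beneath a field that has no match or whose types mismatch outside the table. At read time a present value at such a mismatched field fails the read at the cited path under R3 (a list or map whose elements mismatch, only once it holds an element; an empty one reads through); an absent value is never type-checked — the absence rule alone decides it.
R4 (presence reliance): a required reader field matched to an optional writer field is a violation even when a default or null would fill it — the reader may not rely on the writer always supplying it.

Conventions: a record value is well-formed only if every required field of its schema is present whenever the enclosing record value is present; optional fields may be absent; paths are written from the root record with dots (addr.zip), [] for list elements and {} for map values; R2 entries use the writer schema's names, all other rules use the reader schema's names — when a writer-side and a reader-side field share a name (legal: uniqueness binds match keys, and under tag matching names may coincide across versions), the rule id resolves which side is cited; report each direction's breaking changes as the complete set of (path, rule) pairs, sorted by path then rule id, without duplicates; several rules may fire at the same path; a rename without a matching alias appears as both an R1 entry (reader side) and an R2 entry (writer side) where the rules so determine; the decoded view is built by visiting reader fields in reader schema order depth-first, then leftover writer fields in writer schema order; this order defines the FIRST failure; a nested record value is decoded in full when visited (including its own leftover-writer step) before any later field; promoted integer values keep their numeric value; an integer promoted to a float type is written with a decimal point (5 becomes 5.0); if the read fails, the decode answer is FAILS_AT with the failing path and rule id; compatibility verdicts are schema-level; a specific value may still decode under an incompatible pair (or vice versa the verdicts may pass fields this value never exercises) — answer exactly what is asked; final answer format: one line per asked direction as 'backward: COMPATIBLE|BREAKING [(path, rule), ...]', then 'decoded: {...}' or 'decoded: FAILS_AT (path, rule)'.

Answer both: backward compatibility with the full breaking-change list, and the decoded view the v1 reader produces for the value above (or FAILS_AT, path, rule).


backward: BREAKING [(rating, R1)]; decoded: FAILS_AT (rating, R2)

the writer's type comes first in each Ticket pair
backward on Ticket — v2 reading data written by v1:
  string -> string, writer required: country aligns to notes
  bool -> bool, writer optional: archived aligns to archived
  int32 -> int32, writer required: age aligns to age
  rating has no writer counterpart
  string -> string, writer optional: city aligns to street
  bytes -> bytes, writer optional: signature aligns to signature
  breaking: (rating, R1)
  backward on Ticket therefore BREAKING (1)
migrating the Ticket value to v1:
  notes := "delta" (from writer country)
  archived := true
  age := 12
  street := "omega" (from writer city)
  signature := 0x00
  read fails at rating under R2 (unknown field)
  => FAILS_AT (rating, R2)
the rest of the Ticket diff is inert for this question:
  renamed field street to city in record Ticket (alias street declared on the renamed field) -> fires no rule on Ticket, leaving the asked answer as it is
  renamed field notes to country in record Ticket -> fires no rule on Ticket, leaving the asked answer as it is
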